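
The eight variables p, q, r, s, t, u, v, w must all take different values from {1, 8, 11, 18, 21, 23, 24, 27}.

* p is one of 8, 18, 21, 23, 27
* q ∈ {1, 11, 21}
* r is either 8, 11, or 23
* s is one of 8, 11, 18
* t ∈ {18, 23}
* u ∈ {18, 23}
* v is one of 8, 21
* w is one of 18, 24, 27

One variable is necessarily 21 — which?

v

Among the 8 variables, 1 fits only q (and all 8 values in {1, 8, 11, 18, 21, 23, 24, 27} must be used), so q = 1.
The 7 still-open variables draw from only 7 values {8, 11, 18, 21, 23, 24, 27}, so each is used; only w can be 24, hence w = 24.
Among the 6 still-open variables, 27 fits only p (and all 6 values in {8, 11, 18, 21, 23, 27} must be used), so p = 27.
The 5 still-open variables together cover exactly {8, 11, 18, 21, 23} — 5 values for 5 variables — and 21 appears only in v's list, so v = 21.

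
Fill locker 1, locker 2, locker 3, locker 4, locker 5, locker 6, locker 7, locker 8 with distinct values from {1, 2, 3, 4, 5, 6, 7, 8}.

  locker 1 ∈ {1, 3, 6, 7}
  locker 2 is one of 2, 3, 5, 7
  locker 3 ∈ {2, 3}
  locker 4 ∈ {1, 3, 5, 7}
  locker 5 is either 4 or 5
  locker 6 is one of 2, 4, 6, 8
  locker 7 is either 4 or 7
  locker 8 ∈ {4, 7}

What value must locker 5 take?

The 8 variables together cover exactly {1, 2, 3, 4, 5, 6, 7, 8} — 8 values for 8 variables — and 8 appears only in locker 6's list, so locker 6 = 8.
Among the 7 still-open variables, 6 fits only locker 1 (and all 7 values in {1, 2, 3, 4, 5, 6, 7} must be used), so locker 1 = 6.
The 6 still-open variables together cover exactly {1, 2, 3, 4, 5, 7} — 6 values for 6 variables — and 1 appears only in locker 4's list, so locker 4 = 1.
locker 7 and locker 8 share exactly the 2 values {4, 7}; by pigeonhole those values go to them, so strike 4, 7 from locker 2, locker 5.
So locker 5 = 5.

5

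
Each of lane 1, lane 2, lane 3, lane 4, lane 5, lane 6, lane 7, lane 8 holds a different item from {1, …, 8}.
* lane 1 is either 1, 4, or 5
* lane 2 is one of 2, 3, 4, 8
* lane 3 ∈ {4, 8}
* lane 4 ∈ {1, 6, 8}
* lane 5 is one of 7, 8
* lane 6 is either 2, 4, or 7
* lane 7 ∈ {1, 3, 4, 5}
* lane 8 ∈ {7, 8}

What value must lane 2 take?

The 8 variables together cover exactly {1, 2, 3, 4, 5, 6, 7, 8} — 8 values for 8 variables — and 6 appears only in lane 4's list, so lane 4 = 6.
lane 5 and lane 8 between them cover only {7, 8} — a naked pair. Remove those values from lane 2, lane 3, lane 6.
lane 3 must be 4 (only option left). Eliminate 4 elsewhere: lane 1, lane 2, lane 6, lane 7.
lane 6 must be 2 (only option left). So lane 2 can't be 2.
So lane 2 = 3.

3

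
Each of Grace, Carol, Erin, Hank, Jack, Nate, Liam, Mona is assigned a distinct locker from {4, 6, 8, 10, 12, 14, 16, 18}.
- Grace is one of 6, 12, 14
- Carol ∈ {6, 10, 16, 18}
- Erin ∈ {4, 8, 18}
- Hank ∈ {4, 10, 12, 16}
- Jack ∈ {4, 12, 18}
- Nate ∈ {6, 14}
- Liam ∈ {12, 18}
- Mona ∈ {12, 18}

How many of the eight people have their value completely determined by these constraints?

The 8 variables together cover exactly {4, 6, 8, 10, 12, 14, 16, 18} — 8 values for 8 variables — and 8 appears only in Erin's list, so Erin = 8.
Liam and Mona between them cover only {12, 18} — a naked pair. Remove those values from Grace, Carol, Hank, Jack.
Jack must be 4 (only option left). Remove 4 from Hank.
The 2 variables Grace and Nate are confined to {6, 14}, which locks those values in; drop them from Carol.
Determined: Erin=8, Jack=4. The other people each still have more than one consistent value. That makes 2.

2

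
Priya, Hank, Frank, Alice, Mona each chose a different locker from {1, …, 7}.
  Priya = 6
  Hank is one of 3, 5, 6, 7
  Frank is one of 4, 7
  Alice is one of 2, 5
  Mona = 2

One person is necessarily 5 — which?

Priya has just one choice, so Priya = 6. Strike 6 from Hank.
Mona has just one choice, so Mona = 2. Remove 2 from Alice.
So 5 goes to Alice.

Alice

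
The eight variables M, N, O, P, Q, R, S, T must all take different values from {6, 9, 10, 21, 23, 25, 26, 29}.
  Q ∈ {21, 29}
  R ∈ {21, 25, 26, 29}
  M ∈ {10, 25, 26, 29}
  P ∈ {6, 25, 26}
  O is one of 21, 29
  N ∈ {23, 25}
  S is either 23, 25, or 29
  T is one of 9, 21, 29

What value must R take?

The 8 variables together cover exactly {6, 9, 10, 21, 23, 25, 26, 29} — 8 values for 8 variables — and 6 appears only in P's list, so P = 6.
The 7 still-open variables draw from only 7 values {9, 10, 21, 23, 25, 26, 29}, so each is used; only T can be 9, hence T = 9.
The 6 still-open variables draw from only 6 values {10, 21, 23, 25, 26, 29}, so each is used; only M can be 10, hence M = 10.
Among the 5 still-open variables, 26 fits only R (and all 5 values in {21, 23, 25, 26, 29} must be used), so R = 26.

26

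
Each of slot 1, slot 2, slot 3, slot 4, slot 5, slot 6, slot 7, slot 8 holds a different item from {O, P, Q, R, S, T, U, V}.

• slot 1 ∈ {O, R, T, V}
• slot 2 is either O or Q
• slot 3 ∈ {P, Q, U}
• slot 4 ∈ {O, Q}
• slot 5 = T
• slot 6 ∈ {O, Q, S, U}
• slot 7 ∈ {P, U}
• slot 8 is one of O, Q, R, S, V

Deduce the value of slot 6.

slot 5 has just one choice, so slot 5 = T. So slot 1 can't be T.
slot 2 and slot 4 between them cover only {O, Q} — a naked pair. Remove those values from slot 1, slot 3, slot 6, slot 8.
The 2 variables slot 3 and slot 7 are confined to {P, U}, which locks those values in; drop them from slot 6.
So slot 6 = S.

S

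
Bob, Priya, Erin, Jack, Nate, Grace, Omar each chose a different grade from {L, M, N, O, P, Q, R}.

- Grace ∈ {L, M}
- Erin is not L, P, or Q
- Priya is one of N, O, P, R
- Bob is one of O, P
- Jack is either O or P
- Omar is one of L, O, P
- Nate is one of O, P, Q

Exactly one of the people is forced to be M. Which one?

Grace

The 7 variables draw from only 7 values {L, M, N, O, P, Q, R}, so each is used; only Nate can be Q, hence Nate = Q.
Bob and Jack share exactly the 2 values {O, P}; by pigeonhole those values go to them, so strike O, P from Priya, Erin, Omar.
Omar's domain is down to {L}, so Omar = L. So Grace can't be L.
So M goes to Grace.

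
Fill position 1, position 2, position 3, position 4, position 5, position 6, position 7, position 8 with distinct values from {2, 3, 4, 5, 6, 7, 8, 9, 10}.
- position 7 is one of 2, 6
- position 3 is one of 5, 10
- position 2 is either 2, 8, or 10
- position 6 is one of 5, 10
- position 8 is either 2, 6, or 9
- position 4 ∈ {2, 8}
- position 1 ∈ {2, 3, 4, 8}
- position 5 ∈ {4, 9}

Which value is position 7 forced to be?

6

The 8 variables together cover exactly {2, 3, 4, 5, 6, 8, 9, 10} — 8 values for 8 variables — and 3 appears only in position 1's list, so position 1 = 3.
The 7 still-open variables together cover exactly {2, 4, 5, 6, 8, 9, 10} — 7 values for 7 variables — and 4 appears only in position 5's list, so position 5 = 4.
The 6 still-open variables together cover exactly {2, 5, 6, 8, 9, 10} — 6 values for 6 variables — and 9 appears only in position 8's list, so position 8 = 9.
Among the 5 still-open variables, 6 fits only position 7 (and all 5 values in {2, 5, 6, 8, 10} must be used), so position 7 = 6.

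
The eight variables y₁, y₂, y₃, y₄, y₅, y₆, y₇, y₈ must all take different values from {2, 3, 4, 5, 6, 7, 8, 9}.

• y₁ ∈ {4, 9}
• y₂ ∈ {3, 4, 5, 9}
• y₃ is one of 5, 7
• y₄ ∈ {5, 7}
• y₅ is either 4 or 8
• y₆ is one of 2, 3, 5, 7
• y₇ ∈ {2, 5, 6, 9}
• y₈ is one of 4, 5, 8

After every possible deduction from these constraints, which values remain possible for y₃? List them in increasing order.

The 8 variables draw from only 8 values {2, 3, 4, 5, 6, 7, 8, 9}, so each is used; only y₇ can be 6, hence y₇ = 6.
The 7 still-open variables draw from only 7 values {2, 3, 4, 5, 7, 8, 9}, so each is used; only y₆ can be 2, hence y₆ = 2.
The 6 still-open variables draw from only 6 values {3, 4, 5, 7, 8, 9}, so each is used; only y₂ can be 3, hence y₂ = 3.
The 5 still-open variables together cover exactly {4, 5, 7, 8, 9} — 5 values for 5 variables — and 9 appears only in y₁'s list, so y₁ = 9.
y₃ and y₄ share exactly the 2 values {5, 7}; by pigeonhole those values go to them, so strike 5, 7 from y₈.
No further eliminations apply; y₃ can still be any of 5, 7.

5, 7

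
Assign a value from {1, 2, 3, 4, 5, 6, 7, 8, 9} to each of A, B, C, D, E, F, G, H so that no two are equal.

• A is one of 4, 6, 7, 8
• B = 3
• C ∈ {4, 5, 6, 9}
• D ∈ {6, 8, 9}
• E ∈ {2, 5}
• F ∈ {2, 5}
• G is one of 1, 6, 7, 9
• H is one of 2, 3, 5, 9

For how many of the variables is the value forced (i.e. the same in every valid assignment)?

B has just one choice, so B = 3. Eliminate 3 elsewhere: H.
E and F between them cover only {2, 5} — a naked pair. Remove those values from C, H.
H has just one choice, so H = 9. So C, D, G can't be 9.
Determined: B=3, H=9. The other variables each still have more than one consistent value. That makes 2.

2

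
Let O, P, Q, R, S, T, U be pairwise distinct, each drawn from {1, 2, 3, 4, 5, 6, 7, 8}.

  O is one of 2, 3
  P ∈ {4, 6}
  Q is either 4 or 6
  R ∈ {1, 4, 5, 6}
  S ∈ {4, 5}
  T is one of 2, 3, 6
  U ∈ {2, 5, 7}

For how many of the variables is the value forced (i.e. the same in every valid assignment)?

3

The 7 variables together cover exactly {1, 2, 3, 4, 5, 6, 7} — 7 values for 7 variables — and 1 appears only in R's list, so R = 1.
The 6 still-open variables draw from only 6 values {2, 3, 4, 5, 6, 7}, so each is used; only U can be 7, hence U = 7.
Among the 5 still-open variables, 5 fits only S (and all 5 values in {2, 3, 4, 5, 6} must be used), so S = 5.
P and Q between them cover only {4, 6} — a naked pair. Remove those values from T.
Determined: R=1, S=5, U=7. The other variables each still have more than one consistent value. That makes 3.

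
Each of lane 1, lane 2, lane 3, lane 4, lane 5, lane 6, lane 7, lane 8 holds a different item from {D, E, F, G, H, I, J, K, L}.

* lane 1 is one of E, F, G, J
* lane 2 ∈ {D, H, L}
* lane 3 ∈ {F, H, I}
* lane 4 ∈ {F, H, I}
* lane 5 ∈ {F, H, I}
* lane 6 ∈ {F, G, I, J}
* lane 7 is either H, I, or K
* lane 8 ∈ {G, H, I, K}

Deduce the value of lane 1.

lane 3, lane 4, lane 5 share exactly the 3 values {F, H, I}; by pigeonhole those values go to them, so strike F, H, I from lane 1, lane 2, lane 6, lane 7, lane 8.
lane 7 must be K (only option left). Eliminate K elsewhere: lane 8.
lane 8 must be G (only option left). Eliminate G elsewhere: lane 1, lane 6.
lane 6's domain is down to {J}, so lane 6 = J. Eliminate J elsewhere: lane 1.
So lane 1 = E.

E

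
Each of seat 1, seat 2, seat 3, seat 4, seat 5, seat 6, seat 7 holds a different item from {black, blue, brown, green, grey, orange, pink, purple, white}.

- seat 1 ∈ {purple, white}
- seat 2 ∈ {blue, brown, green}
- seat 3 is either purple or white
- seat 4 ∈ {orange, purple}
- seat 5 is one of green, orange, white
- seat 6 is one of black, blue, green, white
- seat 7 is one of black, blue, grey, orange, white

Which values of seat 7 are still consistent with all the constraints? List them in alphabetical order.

black, blue, grey

The 2 variables seat 1 and seat 3 are confined to {purple, white}, which locks those values in; drop them from seat 4, seat 5, seat 6, seat 7.
That leaves seat 4 = orange. So seat 5, seat 7 can't be orange.
seat 5 must be green (only option left). Strike green from seat 2, seat 6.
No further eliminations apply; seat 7 can still be any of black, blue, grey.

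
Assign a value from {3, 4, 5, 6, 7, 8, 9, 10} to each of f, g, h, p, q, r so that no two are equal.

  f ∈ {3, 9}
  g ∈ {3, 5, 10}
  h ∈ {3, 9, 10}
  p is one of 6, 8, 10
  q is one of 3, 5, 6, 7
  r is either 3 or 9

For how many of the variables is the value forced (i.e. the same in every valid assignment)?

The 2 variables f and r are confined to {3, 9}, which locks those values in; drop them from g, h, q.
That leaves h = 10. Strike 10 from g, p.
g has just one choice, so g = 5. So q can't be 5.
Determined: g=5, h=10. The other variables each still have more than one consistent value. That makes 2.

2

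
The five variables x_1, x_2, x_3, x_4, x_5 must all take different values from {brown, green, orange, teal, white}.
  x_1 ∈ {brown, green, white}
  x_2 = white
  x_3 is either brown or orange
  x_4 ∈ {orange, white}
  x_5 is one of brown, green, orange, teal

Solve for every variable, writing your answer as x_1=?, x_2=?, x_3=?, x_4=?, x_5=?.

x_1=green, x_2=white, x_3=brown, x_4=orange, x_5=teal

x_2's domain is down to {white}, so x_2 = white. Remove white from x_1, x_4.
x_4 has just one choice, so x_4 = orange. Remove orange from x_3, x_5.
x_3's domain is down to {brown}, so x_3 = brown. Strike brown from x_1, x_5.
x_1 must be green (only option left). Strike green from x_5.
x_5 has just one choice, so x_5 = teal.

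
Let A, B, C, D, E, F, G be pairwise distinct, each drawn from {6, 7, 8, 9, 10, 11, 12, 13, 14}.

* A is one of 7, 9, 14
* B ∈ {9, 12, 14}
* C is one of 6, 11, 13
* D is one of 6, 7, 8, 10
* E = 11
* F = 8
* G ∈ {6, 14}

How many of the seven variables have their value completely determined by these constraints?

2

E has just one choice, so E = 11. Remove 11 from C.
F must be 8 (only option left). Eliminate 8 elsewhere: D.
Determined: E=11, F=8. The other variables each still have more than one consistent value. That makes 2.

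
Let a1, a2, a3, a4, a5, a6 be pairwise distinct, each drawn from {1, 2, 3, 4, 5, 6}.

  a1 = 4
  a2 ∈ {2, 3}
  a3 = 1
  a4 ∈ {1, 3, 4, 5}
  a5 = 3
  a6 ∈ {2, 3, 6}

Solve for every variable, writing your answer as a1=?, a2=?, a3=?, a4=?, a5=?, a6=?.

a1=4, a2=2, a3=1, a4=5, a5=3, a6=6

a1 must be 4 (only option left). So a4 can't be 4.
That leaves a3 = 1. Remove 1 from a4.
That leaves a5 = 3. Remove 3 from a2, a4, a6.
That leaves a2 = 2. Eliminate 2 elsewhere: a6.
That leaves a4 = 5.
a6's domain is down to {6}, so a6 = 6.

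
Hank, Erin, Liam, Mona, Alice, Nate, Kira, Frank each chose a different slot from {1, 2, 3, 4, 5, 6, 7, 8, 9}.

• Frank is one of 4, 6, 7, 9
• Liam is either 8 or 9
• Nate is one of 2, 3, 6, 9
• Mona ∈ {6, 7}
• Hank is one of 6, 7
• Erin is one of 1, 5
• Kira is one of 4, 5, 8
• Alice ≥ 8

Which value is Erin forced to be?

The 2 variables Hank and Mona are confined to {6, 7}, which locks those values in; drop them from Nate, Frank.
Liam and Alice share exactly the 2 values {8, 9}; by pigeonhole those values go to them, so strike 8, 9 from Nate, Kira, Frank.
Frank's domain is down to {4}, so Frank = 4. Remove 4 from Kira.
Kira's domain is down to {5}, so Kira = 5. So Erin can't be 5.
So Erin = 1.

1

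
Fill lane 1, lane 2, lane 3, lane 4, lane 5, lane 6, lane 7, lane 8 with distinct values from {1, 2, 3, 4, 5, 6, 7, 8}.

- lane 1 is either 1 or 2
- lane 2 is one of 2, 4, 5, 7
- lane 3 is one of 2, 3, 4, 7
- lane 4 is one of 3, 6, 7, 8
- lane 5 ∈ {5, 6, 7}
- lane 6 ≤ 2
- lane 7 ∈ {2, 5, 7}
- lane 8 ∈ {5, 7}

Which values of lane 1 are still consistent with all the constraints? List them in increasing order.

The 8 variables draw from only 8 values {1, 2, 3, 4, 5, 6, 7, 8}, so each is used; only lane 4 can be 8, hence lane 4 = 8.
The 7 still-open variables together cover exactly {1, 2, 3, 4, 5, 6, 7} — 7 values for 7 variables — and 3 appears only in lane 3's list, so lane 3 = 3.
The 6 still-open variables draw from only 6 values {1, 2, 4, 5, 6, 7}, so each is used; only lane 2 can be 4, hence lane 2 = 4.
The 5 still-open variables together cover exactly {1, 2, 5, 6, 7} — 5 values for 5 variables — and 6 appears only in lane 5's list, so lane 5 = 6.
lane 1 and lane 6 between them cover only {1, 2} — a naked pair. Remove those values from lane 7.
No further eliminations apply; lane 1 can still be any of 1, 2.

1, 2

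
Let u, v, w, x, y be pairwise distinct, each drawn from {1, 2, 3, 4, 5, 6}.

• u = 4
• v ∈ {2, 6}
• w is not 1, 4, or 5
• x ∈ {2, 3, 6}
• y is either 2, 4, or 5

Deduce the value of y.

u's domain is down to {4}, so u = 4. Strike 4 from y.
Among the 4 still-open variables, 5 fits only y (and all 4 values in {2, 3, 5, 6} must be used), so y = 5.

5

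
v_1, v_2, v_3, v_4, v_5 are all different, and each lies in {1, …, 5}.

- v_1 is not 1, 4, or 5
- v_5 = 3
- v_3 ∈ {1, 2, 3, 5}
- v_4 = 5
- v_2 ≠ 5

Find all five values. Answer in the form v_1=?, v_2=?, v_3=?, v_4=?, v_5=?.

v_4 has just one choice, so v_4 = 5. So v_3 can't be 5.
v_5 has just one choice, so v_5 = 3. Eliminate 3 elsewhere: v_1, v_2, v_3.
That leaves v_1 = 2. Eliminate 2 elsewhere: v_2, v_3.
That leaves v_3 = 1. Strike 1 from v_2.
v_2 must be 4 (only option left).

v_1=2, v_2=4, v_3=1, v_4=5, v_5=3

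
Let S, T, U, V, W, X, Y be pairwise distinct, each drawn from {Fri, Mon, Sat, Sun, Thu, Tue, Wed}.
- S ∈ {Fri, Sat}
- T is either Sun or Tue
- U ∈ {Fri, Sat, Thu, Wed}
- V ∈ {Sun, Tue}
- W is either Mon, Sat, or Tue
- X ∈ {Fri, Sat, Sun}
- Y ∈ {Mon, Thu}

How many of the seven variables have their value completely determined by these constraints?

3

The 7 variables together cover exactly {Fri, Mon, Sat, Sun, Thu, Tue, Wed} — 7 values for 7 variables — and Wed appears only in U's list, so U = Wed.
Among the 6 still-open variables, Thu fits only Y (and all 6 values in {Fri, Mon, Sat, Sun, Thu, Tue} must be used), so Y = Thu.
The 5 still-open variables draw from only 5 values {Fri, Mon, Sat, Sun, Tue}, so each is used; only W can be Mon, hence W = Mon.
The 2 variables T and V are confined to {Sun, Tue}, which locks those values in; drop them from X.
Determined: U=Wed, W=Mon, Y=Thu. The other variables each still have more than one consistent value. That makes 3.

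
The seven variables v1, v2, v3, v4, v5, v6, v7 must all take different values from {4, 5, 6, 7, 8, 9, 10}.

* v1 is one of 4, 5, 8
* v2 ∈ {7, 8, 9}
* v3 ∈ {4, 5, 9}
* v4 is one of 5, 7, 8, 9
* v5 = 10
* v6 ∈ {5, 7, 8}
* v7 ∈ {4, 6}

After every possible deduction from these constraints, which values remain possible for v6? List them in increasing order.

v5's domain is down to {10}, so v5 = 10.
The 6 still-open variables draw from only 6 values {4, 5, 6, 7, 8, 9}, so each is used; only v7 can be 6, hence v7 = 6.
No further eliminations apply; v6 can still be any of 5, 7, 8.

5, 7, 8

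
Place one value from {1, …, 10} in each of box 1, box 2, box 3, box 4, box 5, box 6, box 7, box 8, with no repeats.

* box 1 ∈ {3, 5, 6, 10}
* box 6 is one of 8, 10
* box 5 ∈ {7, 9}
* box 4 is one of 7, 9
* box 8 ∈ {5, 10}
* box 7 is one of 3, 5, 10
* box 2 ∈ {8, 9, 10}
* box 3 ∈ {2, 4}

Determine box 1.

6

box 4 and box 5 between them cover only {7, 9} — a naked pair. Remove those values from box 2.
box 2 and box 6 between them cover only {8, 10} — a naked pair. Remove those values from box 1, box 7, box 8.
That leaves box 8 = 5. Remove 5 from box 1, box 7.
box 7's domain is down to {3}, so box 7 = 3. Strike 3 from box 1.
So box 1 = 6.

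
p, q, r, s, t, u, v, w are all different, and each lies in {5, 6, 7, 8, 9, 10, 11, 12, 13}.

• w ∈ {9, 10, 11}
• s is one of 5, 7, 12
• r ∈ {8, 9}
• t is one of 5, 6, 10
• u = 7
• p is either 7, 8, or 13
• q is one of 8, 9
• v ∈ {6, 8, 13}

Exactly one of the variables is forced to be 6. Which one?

u has just one choice, so u = 7. So p, s can't be 7.
q and r share exactly the 2 values {8, 9}; by pigeonhole those values go to them, so strike 8, 9 from p, v, w.
That leaves p = 13. Remove 13 from v.
So 6 goes to v.

v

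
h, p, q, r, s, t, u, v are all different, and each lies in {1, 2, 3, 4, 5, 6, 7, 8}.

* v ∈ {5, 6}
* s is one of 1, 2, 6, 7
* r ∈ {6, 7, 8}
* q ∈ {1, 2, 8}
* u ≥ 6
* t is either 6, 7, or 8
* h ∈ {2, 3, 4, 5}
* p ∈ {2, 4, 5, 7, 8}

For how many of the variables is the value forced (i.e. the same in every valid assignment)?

The 8 variables draw from only 8 values {1, 2, 3, 4, 5, 6, 7, 8}, so each is used; only h can be 3, hence h = 3.
The 7 still-open variables draw from only 7 values {1, 2, 4, 5, 6, 7, 8}, so each is used; only p can be 4, hence p = 4.
The 6 still-open variables together cover exactly {1, 2, 5, 6, 7, 8} — 6 values for 6 variables — and 5 appears only in v's list, so v = 5.
r, t, u between them cover only {6, 7, 8} — a naked triple. Remove those values from q, s.
Determined: h=3, p=4, v=5. The other variables each still have more than one consistent value. That makes 3.

3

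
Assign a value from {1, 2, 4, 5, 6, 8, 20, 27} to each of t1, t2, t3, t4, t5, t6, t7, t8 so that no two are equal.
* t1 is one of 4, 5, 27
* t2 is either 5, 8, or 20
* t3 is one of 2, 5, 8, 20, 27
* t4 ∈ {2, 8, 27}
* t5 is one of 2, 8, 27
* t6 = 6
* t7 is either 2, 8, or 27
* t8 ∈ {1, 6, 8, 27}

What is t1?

4

t6 must be 6 (only option left). Remove 6 from t8.
The 7 still-open variables draw from only 7 values {1, 2, 4, 5, 8, 20, 27}, so each is used; only t8 can be 1, hence t8 = 1.
The 6 still-open variables draw from only 6 values {2, 4, 5, 8, 20, 27}, so each is used; only t1 can be 4, hence t1 = 4.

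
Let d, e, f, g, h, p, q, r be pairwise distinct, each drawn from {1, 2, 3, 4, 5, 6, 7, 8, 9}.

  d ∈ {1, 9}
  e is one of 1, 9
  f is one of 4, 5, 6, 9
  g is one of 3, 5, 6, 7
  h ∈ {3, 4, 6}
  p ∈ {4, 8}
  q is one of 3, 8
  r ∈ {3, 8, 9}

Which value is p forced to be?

4

The 8 variables together cover exactly {1, 3, 4, 5, 6, 7, 8, 9} — 8 values for 8 variables — and 7 appears only in g's list, so g = 7.
The 7 still-open variables together cover exactly {1, 3, 4, 5, 6, 8, 9} — 7 values for 7 variables — and 5 appears only in f's list, so f = 5.
The 6 still-open variables together cover exactly {1, 3, 4, 6, 8, 9} — 6 values for 6 variables — and 6 appears only in h's list, so h = 6.
Among the 5 still-open variables, 4 fits only p (and all 5 values in {1, 3, 4, 8, 9} must be used), so p = 4.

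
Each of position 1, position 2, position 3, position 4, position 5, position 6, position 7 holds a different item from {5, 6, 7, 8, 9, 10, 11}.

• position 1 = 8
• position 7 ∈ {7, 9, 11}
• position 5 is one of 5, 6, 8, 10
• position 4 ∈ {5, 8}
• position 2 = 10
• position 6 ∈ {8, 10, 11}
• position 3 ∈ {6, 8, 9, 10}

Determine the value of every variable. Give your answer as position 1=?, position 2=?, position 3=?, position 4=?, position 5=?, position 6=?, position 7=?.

position 1's domain is down to {8}, so position 1 = 8. So position 3, position 4, position 5, position 6 can't be 8.
position 2 must be 10 (only option left). Eliminate 10 elsewhere: position 3, position 5, position 6.
position 4 must be 5 (only option left). So position 5 can't be 5.
position 5's domain is down to {6}, so position 5 = 6. Strike 6 from position 3.
position 6's domain is down to {11}, so position 6 = 11. Remove 11 from position 7.
That leaves position 3 = 9. Strike 9 from position 7.
position 7 has just one choice, so position 7 = 7.

position 1=8, position 2=10, position 3=9, position 4=5, position 5=6, position 6=11, position 7=7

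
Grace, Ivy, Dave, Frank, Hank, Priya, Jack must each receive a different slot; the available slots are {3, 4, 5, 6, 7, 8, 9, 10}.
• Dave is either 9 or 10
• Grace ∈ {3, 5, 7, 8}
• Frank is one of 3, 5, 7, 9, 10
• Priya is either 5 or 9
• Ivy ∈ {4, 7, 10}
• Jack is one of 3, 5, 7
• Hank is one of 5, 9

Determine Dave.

The 7 variables draw from only 7 values {3, 4, 5, 7, 8, 9, 10}, so each is used; only Ivy can be 4, hence Ivy = 4.
The 6 still-open variables together cover exactly {3, 5, 7, 8, 9, 10} — 6 values for 6 variables — and 8 appears only in Grace's list, so Grace = 8.
The 2 variables Hank and Priya are confined to {5, 9}, which locks those values in; drop them from Dave, Frank, Jack.
So Dave = 10.

10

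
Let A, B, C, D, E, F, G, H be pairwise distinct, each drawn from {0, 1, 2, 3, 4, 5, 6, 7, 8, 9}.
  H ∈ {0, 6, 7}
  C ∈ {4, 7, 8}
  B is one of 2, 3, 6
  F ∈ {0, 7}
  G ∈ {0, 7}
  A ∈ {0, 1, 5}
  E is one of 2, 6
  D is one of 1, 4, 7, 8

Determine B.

F and G share exactly the 2 values {0, 7}; by pigeonhole those values go to them, so strike 0, 7 from A, C, D, H.
H has just one choice, so H = 6. Strike 6 from B, E.
E's domain is down to {2}, so E = 2. Eliminate 2 elsewhere: B.
So B = 3.

3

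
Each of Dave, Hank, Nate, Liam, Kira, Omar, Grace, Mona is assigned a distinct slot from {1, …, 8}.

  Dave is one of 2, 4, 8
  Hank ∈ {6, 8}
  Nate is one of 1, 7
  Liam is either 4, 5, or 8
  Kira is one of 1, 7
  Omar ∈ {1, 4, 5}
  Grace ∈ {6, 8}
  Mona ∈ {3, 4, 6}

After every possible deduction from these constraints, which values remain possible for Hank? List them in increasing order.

The 8 variables draw from only 8 values {1, 2, 3, 4, 5, 6, 7, 8}, so each is used; only Dave can be 2, hence Dave = 2.
The 7 still-open variables draw from only 7 values {1, 3, 4, 5, 6, 7, 8}, so each is used; only Mona can be 3, hence Mona = 3.
The 2 variables Hank and Grace are confined to {6, 8}, which locks those values in; drop them from Liam.
Nate and Kira share exactly the 2 values {1, 7}; by pigeonhole those values go to them, so strike 1, 7 from Omar.
No further eliminations apply; Hank can still be any of 6, 8.

6, 8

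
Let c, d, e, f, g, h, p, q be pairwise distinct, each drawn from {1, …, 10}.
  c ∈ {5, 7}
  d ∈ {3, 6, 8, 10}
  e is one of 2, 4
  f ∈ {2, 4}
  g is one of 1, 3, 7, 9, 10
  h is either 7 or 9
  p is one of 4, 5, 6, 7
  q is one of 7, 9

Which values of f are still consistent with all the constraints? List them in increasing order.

The 2 variables e and f are confined to {2, 4}, which locks those values in; drop them from p.
The 2 variables h and q are confined to {7, 9}, which locks those values in; drop them from c, g, p.
c must be 5 (only option left). Remove 5 from p.
p has just one choice, so p = 6. Remove 6 from d.
No further eliminations apply; f can still be any of 2, 4.

2, 4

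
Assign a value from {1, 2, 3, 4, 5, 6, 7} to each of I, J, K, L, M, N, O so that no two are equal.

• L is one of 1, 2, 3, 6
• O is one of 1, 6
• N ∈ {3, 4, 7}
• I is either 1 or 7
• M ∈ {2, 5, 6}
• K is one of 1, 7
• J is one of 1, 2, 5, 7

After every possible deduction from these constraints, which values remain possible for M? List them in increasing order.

2, 5

The 7 variables together cover exactly {1, 2, 3, 4, 5, 6, 7} — 7 values for 7 variables — and 4 appears only in N's list, so N = 4.
Among the 6 still-open variables, 3 fits only L (and all 6 values in {1, 2, 3, 5, 6, 7} must be used), so L = 3.
The 2 variables I and K are confined to {1, 7}, which locks those values in; drop them from J, O.
O has just one choice, so O = 6. Strike 6 from M.
No further eliminations apply; M can still be any of 2, 5.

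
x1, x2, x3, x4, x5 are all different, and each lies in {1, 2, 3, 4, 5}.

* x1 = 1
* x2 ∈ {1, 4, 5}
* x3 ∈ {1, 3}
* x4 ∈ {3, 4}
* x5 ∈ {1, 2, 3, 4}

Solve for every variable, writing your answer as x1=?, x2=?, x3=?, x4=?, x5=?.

x1 has just one choice, so x1 = 1. Strike 1 from x2, x3, x5.
x3 has just one choice, so x3 = 3. Eliminate 3 elsewhere: x4, x5.
x4's domain is down to {4}, so x4 = 4. Remove 4 from x2, x5.
x5 must be 2 (only option left).
x2 has just one choice, so x2 = 5.

x1=1, x2=5, x3=3, x4=4, x5=2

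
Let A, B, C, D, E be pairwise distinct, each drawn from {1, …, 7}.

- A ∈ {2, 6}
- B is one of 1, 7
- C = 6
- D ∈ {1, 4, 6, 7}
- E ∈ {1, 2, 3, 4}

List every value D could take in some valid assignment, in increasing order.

C's domain is down to {6}, so C = 6. Remove 6 from A, D.
A's domain is down to {2}, so A = 2. So E can't be 2.
No further eliminations apply; D can still be any of 1, 4, 7.

1, 4, 7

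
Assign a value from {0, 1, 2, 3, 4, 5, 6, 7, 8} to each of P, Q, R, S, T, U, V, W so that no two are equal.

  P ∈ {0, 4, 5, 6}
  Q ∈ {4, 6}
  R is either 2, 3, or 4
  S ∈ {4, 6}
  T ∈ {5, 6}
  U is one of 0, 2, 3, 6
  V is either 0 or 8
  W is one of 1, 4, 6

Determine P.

Among the 8 variables, 1 fits only W (and all 8 values in {0, 1, 2, 3, 4, 5, 6, 8} must be used), so W = 1.
The 7 still-open variables draw from only 7 values {0, 2, 3, 4, 5, 6, 8}, so each is used; only V can be 8, hence V = 8.
The 2 variables Q and S are confined to {4, 6}, which locks those values in; drop them from P, R, T, U.
T has just one choice, so T = 5. Remove 5 from P.
So P = 0.

0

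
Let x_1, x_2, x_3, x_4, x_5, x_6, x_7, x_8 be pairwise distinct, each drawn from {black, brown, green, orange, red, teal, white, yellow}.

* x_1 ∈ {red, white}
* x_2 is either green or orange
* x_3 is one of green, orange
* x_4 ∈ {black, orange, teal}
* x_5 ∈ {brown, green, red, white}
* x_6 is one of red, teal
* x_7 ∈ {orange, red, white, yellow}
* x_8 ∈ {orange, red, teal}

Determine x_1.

The 8 variables together cover exactly {black, brown, green, orange, red, teal, white, yellow} — 8 values for 8 variables — and black appears only in x_4's list, so x_4 = black.
The 7 still-open variables draw from only 7 values {brown, green, orange, red, teal, white, yellow}, so each is used; only x_5 can be brown, hence x_5 = brown.
The 6 still-open variables draw from only 6 values {green, orange, red, teal, white, yellow}, so each is used; only x_7 can be yellow, hence x_7 = yellow.
The 5 still-open variables together cover exactly {green, orange, red, teal, white} — 5 values for 5 variables — and white appears only in x_1's list, so x_1 = white.

white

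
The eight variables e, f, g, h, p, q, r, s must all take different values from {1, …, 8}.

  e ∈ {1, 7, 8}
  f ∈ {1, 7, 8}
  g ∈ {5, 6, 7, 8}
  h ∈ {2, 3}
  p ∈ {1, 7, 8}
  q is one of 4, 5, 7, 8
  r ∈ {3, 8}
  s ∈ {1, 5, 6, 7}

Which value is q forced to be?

4

The 8 variables together cover exactly {1, 2, 3, 4, 5, 6, 7, 8} — 8 values for 8 variables — and 2 appears only in h's list, so h = 2.
The 7 still-open variables together cover exactly {1, 3, 4, 5, 6, 7, 8} — 7 values for 7 variables — and 3 appears only in r's list, so r = 3.
The 6 still-open variables draw from only 6 values {1, 4, 5, 6, 7, 8}, so each is used; only q can be 4, hence q = 4.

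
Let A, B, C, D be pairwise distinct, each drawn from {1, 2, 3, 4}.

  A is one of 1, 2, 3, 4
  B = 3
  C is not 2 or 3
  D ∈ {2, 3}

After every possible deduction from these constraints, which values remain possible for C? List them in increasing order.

B has just one choice, so B = 3. Remove 3 from A, D.
D's domain is down to {2}, so D = 2. Eliminate 2 elsewhere: A.
No further eliminations apply; C can still be any of 1, 4.

1, 4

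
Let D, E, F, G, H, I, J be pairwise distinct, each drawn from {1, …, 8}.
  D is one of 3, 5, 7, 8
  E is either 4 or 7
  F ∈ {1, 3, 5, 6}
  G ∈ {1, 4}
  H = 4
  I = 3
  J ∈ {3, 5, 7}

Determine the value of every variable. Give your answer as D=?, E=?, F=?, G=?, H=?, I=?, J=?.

H has just one choice, so H = 4. Remove 4 from E, G.
That leaves I = 3. Remove 3 from D, F, J.
E has just one choice, so E = 7. Eliminate 7 elsewhere: D, J.
G has just one choice, so G = 1. Eliminate 1 elsewhere: F.
That leaves J = 5. Eliminate 5 elsewhere: D, F.
That leaves D = 8.
F's domain is down to {6}, so F = 6.

D=8, E=7, F=6, G=1, H=4, I=3, J=5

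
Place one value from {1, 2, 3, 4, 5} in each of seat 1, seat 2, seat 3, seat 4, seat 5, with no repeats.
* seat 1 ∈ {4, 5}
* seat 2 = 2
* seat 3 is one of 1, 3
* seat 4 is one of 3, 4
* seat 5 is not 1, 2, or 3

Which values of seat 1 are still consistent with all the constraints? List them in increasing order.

4, 5

seat 2 has just one choice, so seat 2 = 2.
Among the 4 still-open variables, 1 fits only seat 3 (and all 4 values in {1, 3, 4, 5} must be used), so seat 3 = 1.
The 3 still-open variables together cover exactly {3, 4, 5} — 3 values for 3 variables — and 3 appears only in seat 4's list, so seat 4 = 3.
No further eliminations apply; seat 1 can still be any of 4, 5.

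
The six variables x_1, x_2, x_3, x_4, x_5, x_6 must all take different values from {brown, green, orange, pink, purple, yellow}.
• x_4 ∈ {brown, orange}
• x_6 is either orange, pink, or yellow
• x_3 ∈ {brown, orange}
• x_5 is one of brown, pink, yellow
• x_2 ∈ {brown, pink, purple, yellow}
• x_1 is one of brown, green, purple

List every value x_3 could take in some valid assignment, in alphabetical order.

The 6 variables draw from only 6 values {brown, green, orange, pink, purple, yellow}, so each is used; only x_1 can be green, hence x_1 = green.
Among the 5 still-open variables, purple fits only x_2 (and all 5 values in {brown, orange, pink, purple, yellow} must be used), so x_2 = purple.
The 2 variables x_3 and x_4 are confined to {brown, orange}, which locks those values in; drop them from x_5, x_6.
No further eliminations apply; x_3 can still be any of brown, orange.

brown, orange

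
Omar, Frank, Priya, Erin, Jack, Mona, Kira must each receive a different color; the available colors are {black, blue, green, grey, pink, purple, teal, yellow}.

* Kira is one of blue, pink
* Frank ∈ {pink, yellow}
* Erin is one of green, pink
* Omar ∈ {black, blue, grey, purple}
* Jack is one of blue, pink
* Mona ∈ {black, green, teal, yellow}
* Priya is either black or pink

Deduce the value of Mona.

Jack and Kira between them cover only {blue, pink} — a naked pair. Remove those values from Omar, Frank, Priya, Erin.
Frank must be yellow (only option left). Eliminate yellow elsewhere: Mona.
Priya has just one choice, so Priya = black. Strike black from Omar, Mona.
That leaves Erin = green. Remove green from Mona.
So Mona = teal.

teal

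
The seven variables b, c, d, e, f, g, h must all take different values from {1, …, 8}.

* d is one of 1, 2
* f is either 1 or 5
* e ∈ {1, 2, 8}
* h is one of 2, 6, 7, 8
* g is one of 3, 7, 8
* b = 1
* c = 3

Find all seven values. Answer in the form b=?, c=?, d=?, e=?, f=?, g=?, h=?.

b's domain is down to {1}, so b = 1. Strike 1 from d, e, f.
That leaves c = 3. Eliminate 3 elsewhere: g.
d's domain is down to {2}, so d = 2. Strike 2 from e, h.
That leaves e = 8. So g, h can't be 8.
f has just one choice, so f = 5.
g must be 7 (only option left). Strike 7 from h.
That leaves h = 6.

b=1, c=3, d=2, e=8, f=5, g=7, h=6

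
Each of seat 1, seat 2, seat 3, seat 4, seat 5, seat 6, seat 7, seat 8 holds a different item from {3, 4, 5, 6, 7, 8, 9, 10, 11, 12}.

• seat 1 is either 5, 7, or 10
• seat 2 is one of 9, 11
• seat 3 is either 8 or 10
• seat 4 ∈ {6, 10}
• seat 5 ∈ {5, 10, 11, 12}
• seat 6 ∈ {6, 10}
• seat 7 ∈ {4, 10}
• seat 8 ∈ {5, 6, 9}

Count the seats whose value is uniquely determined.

seat 4 and seat 6 share exactly the 2 values {6, 10}; by pigeonhole those values go to them, so strike 6, 10 from seat 1, seat 3, seat 5, seat 7, seat 8.
That leaves seat 3 = 8.
seat 7 must be 4 (only option left).
Determined: seat 3=8, seat 7=4. The other seats each still have more than one consistent value. That makes 2.

2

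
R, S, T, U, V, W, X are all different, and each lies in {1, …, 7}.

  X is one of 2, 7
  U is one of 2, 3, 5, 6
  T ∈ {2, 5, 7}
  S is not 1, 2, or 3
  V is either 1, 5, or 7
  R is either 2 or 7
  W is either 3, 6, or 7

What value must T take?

5

The 7 variables draw from only 7 values {1, 2, 3, 4, 5, 6, 7}, so each is used; only V can be 1, hence V = 1.
Among the 6 still-open variables, 4 fits only S (and all 6 values in {2, 3, 4, 5, 6, 7} must be used), so S = 4.
The 2 variables R and X are confined to {2, 7}, which locks those values in; drop them from T, U, W.
So T = 5.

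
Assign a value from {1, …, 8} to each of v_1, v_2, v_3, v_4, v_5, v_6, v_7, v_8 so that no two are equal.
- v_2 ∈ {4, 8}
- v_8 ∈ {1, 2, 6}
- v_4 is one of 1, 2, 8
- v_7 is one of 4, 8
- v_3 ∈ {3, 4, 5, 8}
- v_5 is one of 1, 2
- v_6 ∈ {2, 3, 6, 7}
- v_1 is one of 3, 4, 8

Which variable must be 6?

v_8

The 8 variables draw from only 8 values {1, 2, 3, 4, 5, 6, 7, 8}, so each is used; only v_3 can be 5, hence v_3 = 5.
Among the 7 still-open variables, 7 fits only v_6 (and all 7 values in {1, 2, 3, 4, 6, 7, 8} must be used), so v_6 = 7.
The 6 still-open variables draw from only 6 values {1, 2, 3, 4, 6, 8}, so each is used; only v_1 can be 3, hence v_1 = 3.
Among the 5 still-open variables, 6 fits only v_8 (and all 5 values in {1, 2, 4, 6, 8} must be used), so v_8 = 6.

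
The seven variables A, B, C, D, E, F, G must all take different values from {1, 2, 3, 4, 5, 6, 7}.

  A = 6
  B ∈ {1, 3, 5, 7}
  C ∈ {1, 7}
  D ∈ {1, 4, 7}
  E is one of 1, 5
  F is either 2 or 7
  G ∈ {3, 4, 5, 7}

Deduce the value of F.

2

A's domain is down to {6}, so A = 6.
Among the 6 still-open variables, 2 fits only F (and all 6 values in {1, 2, 3, 4, 5, 7} must be used), so F = 2.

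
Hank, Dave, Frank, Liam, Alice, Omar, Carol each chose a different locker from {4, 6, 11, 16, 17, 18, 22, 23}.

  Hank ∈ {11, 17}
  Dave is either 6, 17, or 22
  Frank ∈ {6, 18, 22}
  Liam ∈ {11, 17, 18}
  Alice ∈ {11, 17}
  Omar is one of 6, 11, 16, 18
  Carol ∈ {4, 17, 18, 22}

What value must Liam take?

The 7 variables together cover exactly {4, 6, 11, 16, 17, 18, 22} — 7 values for 7 variables — and 4 appears only in Carol's list, so Carol = 4.
Among the 6 still-open variables, 16 fits only Omar (and all 6 values in {6, 11, 16, 17, 18, 22} must be used), so Omar = 16.
Hank and Alice between them cover only {11, 17} — a naked pair. Remove those values from Dave, Liam.
So Liam = 18.

18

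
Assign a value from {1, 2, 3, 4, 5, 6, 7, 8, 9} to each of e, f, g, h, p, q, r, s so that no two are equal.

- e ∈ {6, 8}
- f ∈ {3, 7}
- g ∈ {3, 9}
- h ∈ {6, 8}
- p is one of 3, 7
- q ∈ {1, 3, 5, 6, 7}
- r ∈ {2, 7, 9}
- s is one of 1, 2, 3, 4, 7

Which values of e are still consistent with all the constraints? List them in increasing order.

e and h share exactly the 2 values {6, 8}; by pigeonhole those values go to them, so strike 6, 8 from q.
f and p share exactly the 2 values {3, 7}; by pigeonhole those values go to them, so strike 3, 7 from g, q, r, s.
g's domain is down to {9}, so g = 9. Strike 9 from r.
That leaves r = 2. So s can't be 2.
No further eliminations apply; e can still be any of 6, 8.

6, 8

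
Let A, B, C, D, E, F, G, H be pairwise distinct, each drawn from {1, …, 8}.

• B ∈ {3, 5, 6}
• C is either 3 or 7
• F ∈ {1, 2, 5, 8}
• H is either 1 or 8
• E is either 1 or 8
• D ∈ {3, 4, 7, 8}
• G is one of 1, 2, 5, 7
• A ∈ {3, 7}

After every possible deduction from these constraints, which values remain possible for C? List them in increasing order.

The 8 variables together cover exactly {1, 2, 3, 4, 5, 6, 7, 8} — 8 values for 8 variables — and 4 appears only in D's list, so D = 4.
The 7 still-open variables draw from only 7 values {1, 2, 3, 5, 6, 7, 8}, so each is used; only B can be 6, hence B = 6.
A and C between them cover only {3, 7} — a naked pair. Remove those values from G.
E and H between them cover only {1, 8} — a naked pair. Remove those values from F, G.
No further eliminations apply; C can still be any of 3, 7.

3, 7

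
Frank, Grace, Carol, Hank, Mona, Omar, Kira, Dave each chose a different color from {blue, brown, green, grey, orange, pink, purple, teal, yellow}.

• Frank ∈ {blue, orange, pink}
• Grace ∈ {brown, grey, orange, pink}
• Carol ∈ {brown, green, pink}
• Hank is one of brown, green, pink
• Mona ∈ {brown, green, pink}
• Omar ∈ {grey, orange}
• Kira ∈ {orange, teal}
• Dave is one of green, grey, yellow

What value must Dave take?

The 8 variables draw from only 8 values {blue, brown, green, grey, orange, pink, teal, yellow}, so each is used; only Frank can be blue, hence Frank = blue.
The 7 still-open variables together cover exactly {brown, green, grey, orange, pink, teal, yellow} — 7 values for 7 variables — and teal appears only in Kira's list, so Kira = teal.
The 6 still-open variables together cover exactly {brown, green, grey, orange, pink, yellow} — 6 values for 6 variables — and yellow appears only in Dave's list, so Dave = yellow.

yellow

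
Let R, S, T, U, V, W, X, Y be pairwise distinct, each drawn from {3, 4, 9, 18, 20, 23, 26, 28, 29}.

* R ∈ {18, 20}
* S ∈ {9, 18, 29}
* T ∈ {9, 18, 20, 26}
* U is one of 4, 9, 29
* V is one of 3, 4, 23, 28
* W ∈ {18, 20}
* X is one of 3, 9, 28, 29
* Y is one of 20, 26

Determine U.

4

R and W between them cover only {18, 20} — a naked pair. Remove those values from S, T, Y.
Y's domain is down to {26}, so Y = 26. Strike 26 from T.
That leaves T = 9. Strike 9 from S, U, X.
S's domain is down to {29}, so S = 29. Strike 29 from U, X.
So U = 4.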